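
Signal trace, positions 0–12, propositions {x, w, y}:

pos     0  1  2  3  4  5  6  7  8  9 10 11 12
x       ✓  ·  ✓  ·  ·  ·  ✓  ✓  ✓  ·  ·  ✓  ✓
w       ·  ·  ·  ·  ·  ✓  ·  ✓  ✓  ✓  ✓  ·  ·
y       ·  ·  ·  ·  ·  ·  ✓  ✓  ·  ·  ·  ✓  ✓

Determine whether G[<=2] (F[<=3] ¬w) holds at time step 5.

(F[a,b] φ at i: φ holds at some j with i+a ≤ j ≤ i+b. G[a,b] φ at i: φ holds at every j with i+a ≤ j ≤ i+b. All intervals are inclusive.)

Check F[<=3] ¬w at every j in [5,7]:
  j=5: holds (witness at 6)
  j=6: holds (witness at 6)
  j=7: fails (none in [7,10])
Fails at j=7 → formula fails.

Does not hold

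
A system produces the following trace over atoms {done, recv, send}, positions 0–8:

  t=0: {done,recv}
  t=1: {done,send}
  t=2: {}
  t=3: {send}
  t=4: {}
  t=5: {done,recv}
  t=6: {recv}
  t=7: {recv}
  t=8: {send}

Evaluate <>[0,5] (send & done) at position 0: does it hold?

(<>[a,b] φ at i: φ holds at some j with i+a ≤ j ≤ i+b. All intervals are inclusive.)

True

Check (send & done) at each j in [0,5]:
  j=0: false
  j=1: true
  j=2: false
  j=3: false
  j=4: false
  j=5: false
Found at j=1 → formula holds.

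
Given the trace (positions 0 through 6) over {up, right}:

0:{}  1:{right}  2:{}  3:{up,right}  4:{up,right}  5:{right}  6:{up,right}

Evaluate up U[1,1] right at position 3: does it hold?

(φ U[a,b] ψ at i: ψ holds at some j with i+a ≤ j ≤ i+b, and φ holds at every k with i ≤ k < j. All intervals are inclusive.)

Holds

Need some j in [4,4] with right, and up at every k in [3,j-1].
  j=4: right holds; up holds at every k in [3,3] → satisfied.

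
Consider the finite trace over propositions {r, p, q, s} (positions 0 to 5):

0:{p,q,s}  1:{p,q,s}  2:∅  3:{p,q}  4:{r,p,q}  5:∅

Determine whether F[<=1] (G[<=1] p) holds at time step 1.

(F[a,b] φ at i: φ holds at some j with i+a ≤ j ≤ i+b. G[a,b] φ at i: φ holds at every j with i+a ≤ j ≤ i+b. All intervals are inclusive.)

Check G[<=1] p at each j in [1,2]:
  j=1: fails at 2
  j=2: fails at 2
No position in the window satisfies it → formula fails.

Does not hold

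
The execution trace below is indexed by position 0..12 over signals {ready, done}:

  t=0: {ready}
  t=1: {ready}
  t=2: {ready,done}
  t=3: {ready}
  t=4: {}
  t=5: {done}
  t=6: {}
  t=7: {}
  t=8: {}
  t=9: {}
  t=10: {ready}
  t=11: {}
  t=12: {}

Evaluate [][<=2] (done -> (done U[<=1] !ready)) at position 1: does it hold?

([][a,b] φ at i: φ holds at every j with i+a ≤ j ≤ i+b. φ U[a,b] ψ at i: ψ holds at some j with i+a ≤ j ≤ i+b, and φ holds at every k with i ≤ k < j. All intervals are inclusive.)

Does not hold

Check (done -> (done U[<=1] !ready)) at every j in [1,3]:
  j=1: antecedent false → ✓
  j=2: antecedent true; consequent fails → ✗
  j=3: antecedent false → ✓
Fails at j=2 → formula fails.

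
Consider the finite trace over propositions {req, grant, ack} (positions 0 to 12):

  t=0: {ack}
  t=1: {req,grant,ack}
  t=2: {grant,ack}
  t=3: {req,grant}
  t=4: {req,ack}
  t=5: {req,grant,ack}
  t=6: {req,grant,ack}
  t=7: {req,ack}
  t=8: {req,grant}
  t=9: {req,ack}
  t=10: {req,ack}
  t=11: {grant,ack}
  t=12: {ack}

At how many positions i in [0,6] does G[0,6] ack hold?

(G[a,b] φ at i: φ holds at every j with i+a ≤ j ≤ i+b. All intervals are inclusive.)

Evaluate at each i in [0,6]:
  i=0: ✗ (fails at j=3)
  i=1: ✗ (fails at j=3)
  i=2: ✗ (fails at j=3)
  i=3: ✗ (fails at j=3)
  i=4: ✗ (fails at j=8)
  i=5: ✗ (fails at j=8)
  i=6: ✗ (fails at j=8)
Positions where it holds: {} → 0.

0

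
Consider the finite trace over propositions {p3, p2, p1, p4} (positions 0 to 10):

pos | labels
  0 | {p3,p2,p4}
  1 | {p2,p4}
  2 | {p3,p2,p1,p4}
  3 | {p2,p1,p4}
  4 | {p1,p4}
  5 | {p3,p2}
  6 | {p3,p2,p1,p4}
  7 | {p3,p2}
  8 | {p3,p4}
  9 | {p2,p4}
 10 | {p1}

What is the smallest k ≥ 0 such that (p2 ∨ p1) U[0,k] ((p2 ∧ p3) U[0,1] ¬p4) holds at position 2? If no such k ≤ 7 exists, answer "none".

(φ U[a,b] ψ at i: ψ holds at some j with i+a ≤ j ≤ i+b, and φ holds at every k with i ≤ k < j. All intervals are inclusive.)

3

Need earliest j ≥ 2 with ((p2 ∧ p3) U[0,1] ¬p4), and (p2 ∨ p1) at every k in [2,j-1].
  j=2: rhs fails.
  j=3: rhs fails.
  j=4: rhs fails.
  j=5: rhs holds; lhs holds on [2,4]. k = 3.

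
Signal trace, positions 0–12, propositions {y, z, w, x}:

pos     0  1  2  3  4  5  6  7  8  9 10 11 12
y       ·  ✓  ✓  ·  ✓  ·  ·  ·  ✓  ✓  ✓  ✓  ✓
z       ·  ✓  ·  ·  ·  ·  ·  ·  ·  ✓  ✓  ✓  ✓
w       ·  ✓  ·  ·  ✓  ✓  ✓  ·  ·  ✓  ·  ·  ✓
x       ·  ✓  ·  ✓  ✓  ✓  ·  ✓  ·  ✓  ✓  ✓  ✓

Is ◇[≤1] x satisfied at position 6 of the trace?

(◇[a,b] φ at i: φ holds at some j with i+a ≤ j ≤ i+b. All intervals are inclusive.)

Yes

Check x at each j in [6,7]:
  j=6: false
  j=7: true
Found at j=7 → formula holds.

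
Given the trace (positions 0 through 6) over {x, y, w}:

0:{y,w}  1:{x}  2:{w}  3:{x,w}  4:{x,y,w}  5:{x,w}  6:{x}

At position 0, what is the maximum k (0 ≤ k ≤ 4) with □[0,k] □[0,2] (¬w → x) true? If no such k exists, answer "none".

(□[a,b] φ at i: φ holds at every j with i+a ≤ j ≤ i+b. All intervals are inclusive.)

4

□[0,2] (¬w → x) must hold from j=0 onward; find where it first fails.
  j=0: holds
  j=1: holds
  j=2: holds
  j=3: holds
  j=4: holds
Holds through j=4; largest k = 4.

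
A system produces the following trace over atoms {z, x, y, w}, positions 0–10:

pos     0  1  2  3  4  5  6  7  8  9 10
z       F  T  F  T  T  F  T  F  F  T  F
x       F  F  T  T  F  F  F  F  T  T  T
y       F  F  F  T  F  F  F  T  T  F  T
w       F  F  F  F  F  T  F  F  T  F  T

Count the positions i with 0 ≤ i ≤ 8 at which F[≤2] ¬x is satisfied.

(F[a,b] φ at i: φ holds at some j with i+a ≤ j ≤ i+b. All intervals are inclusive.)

8

Evaluate at each i in [0,8]:
  i=0: ✓ (witness j=0)
  i=1: ✓ (witness j=1)
  i=2: ✓ (witness j=4)
  i=3: ✓ (witness j=4)
  i=4: ✓ (witness j=4)
  i=5: ✓ (witness j=5)
  i=6: ✓ (witness j=6)
  i=7: ✓ (witness j=7)
  i=8: ✗ (none in [8,10])
Positions where it holds: {0, 1, 2, 3, 4, 5, 6, 7} → 8.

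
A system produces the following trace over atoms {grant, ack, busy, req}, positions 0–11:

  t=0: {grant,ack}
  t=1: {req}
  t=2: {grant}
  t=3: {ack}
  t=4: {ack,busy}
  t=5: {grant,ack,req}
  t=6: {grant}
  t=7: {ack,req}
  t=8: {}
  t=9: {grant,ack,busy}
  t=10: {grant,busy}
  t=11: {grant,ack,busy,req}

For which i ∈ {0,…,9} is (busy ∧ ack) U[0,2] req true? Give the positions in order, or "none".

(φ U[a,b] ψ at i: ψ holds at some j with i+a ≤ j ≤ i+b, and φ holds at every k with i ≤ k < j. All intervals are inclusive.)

Evaluate at each i in [0,9]:
  i=0: ✗ (lhs fails at k=0 before rhs at j=1)
  i=1: ✓ (rhs at j=1)
  i=2: ✗ (no rhs in [2,4])
  i=3: ✗ (lhs fails at k=3 before rhs at j=5)
  i=4: ✓ (rhs at j=5; lhs holds on [4,4])
  i=5: ✓ (rhs at j=5)
  i=6: ✗ (lhs fails at k=6 before rhs at j=7)
  i=7: ✓ (rhs at j=7)
  i=8: ✗ (no rhs in [8,10])
  i=9: ✗ (lhs fails at k=10 before rhs at j=11)

1, 4, 5, 7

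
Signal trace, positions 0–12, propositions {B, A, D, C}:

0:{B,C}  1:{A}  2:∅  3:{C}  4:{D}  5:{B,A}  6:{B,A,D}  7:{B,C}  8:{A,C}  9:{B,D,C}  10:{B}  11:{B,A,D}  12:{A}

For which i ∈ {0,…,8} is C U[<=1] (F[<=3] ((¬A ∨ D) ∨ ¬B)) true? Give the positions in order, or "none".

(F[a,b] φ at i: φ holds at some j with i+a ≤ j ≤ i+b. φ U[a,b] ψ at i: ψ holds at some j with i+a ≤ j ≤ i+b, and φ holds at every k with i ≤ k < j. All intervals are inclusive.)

Evaluate at each i in [0,8]:
  i=0: ✓ (rhs at j=0)
  i=1: ✓ (rhs at j=1)
  i=2: ✓ (rhs at j=2)
  i=3: ✓ (rhs at j=3)
  i=4: ✓ (rhs at j=4)
  i=5: ✓ (rhs at j=5)
  i=6: ✓ (rhs at j=6)
  i=7: ✓ (rhs at j=7)
  i=8: ✓ (rhs at j=8)

0, 1, 2, 3, 4, 5, 6, 7, 8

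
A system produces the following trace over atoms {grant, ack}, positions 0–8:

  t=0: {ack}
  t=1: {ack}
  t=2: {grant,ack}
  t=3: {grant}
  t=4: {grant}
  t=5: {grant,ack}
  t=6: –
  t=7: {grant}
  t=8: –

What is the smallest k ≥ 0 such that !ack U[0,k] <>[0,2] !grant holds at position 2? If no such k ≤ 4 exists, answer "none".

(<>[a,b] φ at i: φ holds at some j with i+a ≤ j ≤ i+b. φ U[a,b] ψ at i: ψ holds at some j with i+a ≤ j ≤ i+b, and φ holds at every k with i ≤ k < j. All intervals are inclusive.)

Need earliest j ≥ 2 with <>[0,2] !grant, and !ack at every k in [2,j-1].
  j=2: rhs fails.
  j=3: rhs fails.
  j=4: rhs holds but lhs fails at k=2.
  j=5: rhs holds but lhs fails at k=2.
  j=6: rhs holds but lhs fails at k=2.
No witness within the range → none.

none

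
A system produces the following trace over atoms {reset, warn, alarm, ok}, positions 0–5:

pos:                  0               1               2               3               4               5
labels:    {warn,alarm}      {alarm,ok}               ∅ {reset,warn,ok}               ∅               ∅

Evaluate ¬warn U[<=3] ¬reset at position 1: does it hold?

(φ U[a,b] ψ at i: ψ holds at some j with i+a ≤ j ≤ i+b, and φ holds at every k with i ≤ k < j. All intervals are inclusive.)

Need some j in [1,4] with ¬reset, and ¬warn at every k in [1,j-1].
  j=1: ¬reset holds; no prefix to check → satisfied.

Holds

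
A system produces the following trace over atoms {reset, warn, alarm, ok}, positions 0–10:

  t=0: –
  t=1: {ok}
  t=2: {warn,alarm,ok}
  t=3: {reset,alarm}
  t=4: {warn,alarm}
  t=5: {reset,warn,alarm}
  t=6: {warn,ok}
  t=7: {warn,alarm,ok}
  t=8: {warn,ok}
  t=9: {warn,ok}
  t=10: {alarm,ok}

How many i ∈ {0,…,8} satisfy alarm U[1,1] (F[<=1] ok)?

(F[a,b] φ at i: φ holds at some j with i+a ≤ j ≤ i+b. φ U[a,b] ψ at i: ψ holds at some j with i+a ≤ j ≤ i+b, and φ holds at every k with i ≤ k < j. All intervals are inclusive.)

Evaluate at each i in [0,8]:
  i=0: ✗ (lhs fails at k=0 before rhs at j=1)
  i=1: ✗ (lhs fails at k=1 before rhs at j=2)
  i=2: ✗ (no rhs in [3,3])
  i=3: ✗ (no rhs in [4,4])
  i=4: ✓ (rhs at j=5; lhs holds on [4,4])
  i=5: ✓ (rhs at j=6; lhs holds on [5,5])
  i=6: ✗ (lhs fails at k=6 before rhs at j=7)
  i=7: ✓ (rhs at j=8; lhs holds on [7,7])
  i=8: ✗ (lhs fails at k=8 before rhs at j=9)
Positions where it holds: {4, 5, 7} → 3.

3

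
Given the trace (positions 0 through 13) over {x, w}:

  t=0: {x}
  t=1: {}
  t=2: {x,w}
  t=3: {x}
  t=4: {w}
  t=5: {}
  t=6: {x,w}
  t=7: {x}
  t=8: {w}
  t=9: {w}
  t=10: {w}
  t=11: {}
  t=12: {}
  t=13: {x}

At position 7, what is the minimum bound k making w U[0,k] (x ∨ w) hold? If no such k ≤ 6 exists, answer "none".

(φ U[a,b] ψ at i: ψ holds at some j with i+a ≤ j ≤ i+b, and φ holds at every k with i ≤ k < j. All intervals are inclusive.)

0

Need earliest j ≥ 7 with (x ∨ w), and w at every k in [7,j-1].
  j=7: rhs holds (empty prefix). k = 0.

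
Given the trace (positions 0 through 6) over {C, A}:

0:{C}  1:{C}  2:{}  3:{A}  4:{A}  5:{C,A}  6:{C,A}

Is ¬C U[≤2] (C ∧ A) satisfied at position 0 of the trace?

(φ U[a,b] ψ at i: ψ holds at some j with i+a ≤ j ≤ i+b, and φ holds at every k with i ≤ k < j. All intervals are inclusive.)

False

Need some j in [0,2] with (C ∧ A), and ¬C at every k in [0,j-1].
  j=0: (C ∧ A) false.
  j=1: (C ∧ A) false.
  j=2: (C ∧ A) false.
No j in the window works → until fails.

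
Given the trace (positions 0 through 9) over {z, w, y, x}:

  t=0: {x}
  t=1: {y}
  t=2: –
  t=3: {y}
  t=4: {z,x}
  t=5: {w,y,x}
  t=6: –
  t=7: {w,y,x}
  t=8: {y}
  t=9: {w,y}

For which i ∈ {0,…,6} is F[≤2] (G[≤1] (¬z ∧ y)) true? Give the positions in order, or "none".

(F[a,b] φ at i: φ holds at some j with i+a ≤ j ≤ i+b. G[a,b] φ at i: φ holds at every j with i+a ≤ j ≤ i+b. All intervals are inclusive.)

5, 6

Evaluate at each i in [0,6]:
  i=0: ✗ (none in [0,2])
  i=1: ✗ (none in [1,3])
  i=2: ✗ (none in [2,4])
  i=3: ✗ (none in [3,5])
  i=4: ✗ (none in [4,6])
  i=5: ✓ (witness j=7)
  i=6: ✓ (witness j=7)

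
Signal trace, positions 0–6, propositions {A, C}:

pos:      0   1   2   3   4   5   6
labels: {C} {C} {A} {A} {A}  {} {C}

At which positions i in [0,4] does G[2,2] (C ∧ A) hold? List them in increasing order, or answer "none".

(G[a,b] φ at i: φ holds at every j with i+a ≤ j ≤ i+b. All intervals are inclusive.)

Evaluate at each i in [0,4]:
  i=0: ✗ (fails at j=2)
  i=1: ✗ (fails at j=3)
  i=2: ✗ (fails at j=4)
  i=3: ✗ (fails at j=5)
  i=4: ✗ (fails at j=6)

none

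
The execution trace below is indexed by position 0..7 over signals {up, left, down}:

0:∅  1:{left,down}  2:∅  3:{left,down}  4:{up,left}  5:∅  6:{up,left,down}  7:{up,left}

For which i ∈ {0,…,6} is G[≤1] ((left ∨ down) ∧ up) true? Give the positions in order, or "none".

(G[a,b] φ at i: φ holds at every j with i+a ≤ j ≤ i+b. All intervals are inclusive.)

Evaluate at each i in [0,6]:
  i=0: ✗ (fails at j=0)
  i=1: ✗ (fails at j=1)
  i=2: ✗ (fails at j=2)
  i=3: ✗ (fails at j=3)
  i=4: ✗ (fails at j=5)
  i=5: ✗ (fails at j=5)
  i=6: ✓ (all of [6,7])

6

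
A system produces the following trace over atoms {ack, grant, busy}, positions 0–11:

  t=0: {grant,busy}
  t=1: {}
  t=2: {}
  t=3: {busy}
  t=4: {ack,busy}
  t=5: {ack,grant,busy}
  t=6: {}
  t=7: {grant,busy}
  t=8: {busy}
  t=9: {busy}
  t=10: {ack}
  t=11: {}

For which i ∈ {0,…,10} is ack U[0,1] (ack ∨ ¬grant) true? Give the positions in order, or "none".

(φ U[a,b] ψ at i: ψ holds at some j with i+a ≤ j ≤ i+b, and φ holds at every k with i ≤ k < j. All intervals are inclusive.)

Evaluate at each i in [0,10]:
  i=0: ✗ (lhs fails at k=0 before rhs at j=1)
  i=1: ✓ (rhs at j=1)
  i=2: ✓ (rhs at j=2)
  i=3: ✓ (rhs at j=3)
  i=4: ✓ (rhs at j=4)
  i=5: ✓ (rhs at j=5)
  i=6: ✓ (rhs at j=6)
  i=7: ✗ (lhs fails at k=7 before rhs at j=8)
  i=8: ✓ (rhs at j=8)
  i=9: ✓ (rhs at j=9)
  i=10: ✓ (rhs at j=10)

1, 2, 3, 4, 5, 6, 8, 9, 10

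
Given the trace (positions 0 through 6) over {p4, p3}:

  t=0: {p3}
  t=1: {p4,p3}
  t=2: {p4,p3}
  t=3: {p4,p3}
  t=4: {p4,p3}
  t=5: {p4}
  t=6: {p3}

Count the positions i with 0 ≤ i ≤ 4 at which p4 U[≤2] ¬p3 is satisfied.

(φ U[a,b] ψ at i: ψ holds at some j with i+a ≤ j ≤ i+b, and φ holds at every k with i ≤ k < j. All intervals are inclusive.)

2

Evaluate at each i in [0,4]:
  i=0: ✗ (no rhs in [0,2])
  i=1: ✗ (no rhs in [1,3])
  i=2: ✗ (no rhs in [2,4])
  i=3: ✓ (rhs at j=5; lhs holds on [3,4])
  i=4: ✓ (rhs at j=5; lhs holds on [4,4])
Positions where it holds: {3, 4} → 2.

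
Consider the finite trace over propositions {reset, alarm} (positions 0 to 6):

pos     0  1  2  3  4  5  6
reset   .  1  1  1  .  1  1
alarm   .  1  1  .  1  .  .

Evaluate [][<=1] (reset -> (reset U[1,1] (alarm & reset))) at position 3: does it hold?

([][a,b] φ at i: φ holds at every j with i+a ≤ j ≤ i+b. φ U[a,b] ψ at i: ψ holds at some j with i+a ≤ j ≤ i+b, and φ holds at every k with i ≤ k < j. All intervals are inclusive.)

No

Check (reset -> (reset U[1,1] (alarm & reset))) at every j in [3,4]:
  j=3: antecedent true; consequent fails → ✗
  j=4: antecedent false → ✓
Fails at j=3 → formula fails.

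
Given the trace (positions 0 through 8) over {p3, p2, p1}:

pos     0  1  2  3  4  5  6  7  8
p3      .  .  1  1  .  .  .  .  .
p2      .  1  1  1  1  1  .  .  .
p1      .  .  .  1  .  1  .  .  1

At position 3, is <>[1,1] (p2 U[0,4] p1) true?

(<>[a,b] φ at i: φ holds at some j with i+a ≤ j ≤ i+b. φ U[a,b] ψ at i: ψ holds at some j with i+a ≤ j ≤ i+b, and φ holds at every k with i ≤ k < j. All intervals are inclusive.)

Check (p2 U[0,4] p1) at each j in [4,4]:
  j=4: holds
Found at j=4 → formula holds.

True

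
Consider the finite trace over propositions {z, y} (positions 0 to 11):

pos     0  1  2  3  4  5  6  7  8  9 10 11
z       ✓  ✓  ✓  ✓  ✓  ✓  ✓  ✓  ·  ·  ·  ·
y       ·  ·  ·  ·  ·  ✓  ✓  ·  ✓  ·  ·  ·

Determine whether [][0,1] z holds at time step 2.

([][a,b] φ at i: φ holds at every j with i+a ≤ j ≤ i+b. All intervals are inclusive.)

Check z at every j in [2,3]:
  j=2: true
  j=3: true
All positions satisfy it → formula holds.

Yes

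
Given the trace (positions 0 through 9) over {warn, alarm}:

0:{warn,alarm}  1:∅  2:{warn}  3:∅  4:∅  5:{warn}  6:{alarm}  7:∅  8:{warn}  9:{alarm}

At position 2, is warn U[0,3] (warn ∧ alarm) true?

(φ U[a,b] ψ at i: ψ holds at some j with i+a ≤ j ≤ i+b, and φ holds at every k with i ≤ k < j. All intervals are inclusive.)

Need some j in [2,5] with (warn ∧ alarm), and warn at every k in [2,j-1].
  j=2: (warn ∧ alarm) false.
  j=3: (warn ∧ alarm) false.
  j=4: (warn ∧ alarm) false.
  j=5: (warn ∧ alarm) false.
No j in the window works → until fails.

Does not hold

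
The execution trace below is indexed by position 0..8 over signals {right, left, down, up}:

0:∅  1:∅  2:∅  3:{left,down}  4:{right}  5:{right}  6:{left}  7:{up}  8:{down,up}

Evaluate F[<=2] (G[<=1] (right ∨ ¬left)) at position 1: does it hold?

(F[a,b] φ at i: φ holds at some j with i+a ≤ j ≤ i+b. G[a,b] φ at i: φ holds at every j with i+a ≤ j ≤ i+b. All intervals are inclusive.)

True

Check G[<=1] (right ∨ ¬left) at each j in [1,3]:
  j=1: holds on [1,2]
  j=2: fails at 3
  j=3: fails at 3
Found at j=1 → formula holds.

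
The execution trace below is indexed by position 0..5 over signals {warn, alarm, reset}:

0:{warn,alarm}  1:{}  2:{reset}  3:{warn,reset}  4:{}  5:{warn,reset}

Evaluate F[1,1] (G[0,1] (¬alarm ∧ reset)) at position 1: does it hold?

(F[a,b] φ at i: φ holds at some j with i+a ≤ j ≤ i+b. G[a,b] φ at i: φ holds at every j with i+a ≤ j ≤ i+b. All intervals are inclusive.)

Yes

Check G[0,1] (¬alarm ∧ reset) at each j in [2,2]:
  j=2: holds on [2,3]
Found at j=2 → formula holds.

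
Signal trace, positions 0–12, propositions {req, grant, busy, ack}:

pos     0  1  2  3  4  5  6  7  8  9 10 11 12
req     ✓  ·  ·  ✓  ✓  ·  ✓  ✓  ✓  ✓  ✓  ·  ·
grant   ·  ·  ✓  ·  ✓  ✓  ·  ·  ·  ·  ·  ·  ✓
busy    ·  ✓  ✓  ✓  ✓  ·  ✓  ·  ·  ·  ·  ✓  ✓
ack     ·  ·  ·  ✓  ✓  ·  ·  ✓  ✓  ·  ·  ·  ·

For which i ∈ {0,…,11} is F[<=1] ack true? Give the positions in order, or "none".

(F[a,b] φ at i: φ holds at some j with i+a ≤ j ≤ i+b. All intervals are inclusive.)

Evaluate at each i in [0,11]:
  i=0: ✗ (none in [0,1])
  i=1: ✗ (none in [1,2])
  i=2: ✓ (witness j=3)
  i=3: ✓ (witness j=3)
  i=4: ✓ (witness j=4)
  i=5: ✗ (none in [5,6])
  i=6: ✓ (witness j=7)
  i=7: ✓ (witness j=7)
  i=8: ✓ (witness j=8)
  i=9: ✗ (none in [9,10])
  i=10: ✗ (none in [10,11])
  i=11: ✗ (none in [11,12])

2, 3, 4, 6, 7, 8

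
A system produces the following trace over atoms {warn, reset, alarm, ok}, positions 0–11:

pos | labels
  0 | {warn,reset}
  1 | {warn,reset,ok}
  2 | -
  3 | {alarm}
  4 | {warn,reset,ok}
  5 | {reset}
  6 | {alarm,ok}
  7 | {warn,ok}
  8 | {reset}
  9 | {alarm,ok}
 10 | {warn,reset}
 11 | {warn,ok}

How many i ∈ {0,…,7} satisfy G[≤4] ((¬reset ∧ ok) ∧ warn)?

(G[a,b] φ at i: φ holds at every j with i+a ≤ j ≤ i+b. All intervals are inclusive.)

0

Evaluate at each i in [0,7]:
  i=0: ✗ (fails at j=0)
  i=1: ✗ (fails at j=1)
  i=2: ✗ (fails at j=2)
  i=3: ✗ (fails at j=3)
  i=4: ✗ (fails at j=4)
  i=5: ✗ (fails at j=5)
  i=6: ✗ (fails at j=6)
  i=7: ✗ (fails at j=8)
Positions where it holds: {} → 0.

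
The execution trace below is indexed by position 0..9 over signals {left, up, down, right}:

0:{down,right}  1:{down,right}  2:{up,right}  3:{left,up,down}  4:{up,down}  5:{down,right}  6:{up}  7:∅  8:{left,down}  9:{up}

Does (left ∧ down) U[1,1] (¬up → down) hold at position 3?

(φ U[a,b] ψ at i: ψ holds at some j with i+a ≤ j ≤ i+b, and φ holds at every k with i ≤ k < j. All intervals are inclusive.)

Need some j in [4,4] with (¬up → down), and (left ∧ down) at every k in [3,j-1].
  j=4: (¬up → down) holds; (left ∧ down) holds at every k in [3,3] → satisfied.

Yes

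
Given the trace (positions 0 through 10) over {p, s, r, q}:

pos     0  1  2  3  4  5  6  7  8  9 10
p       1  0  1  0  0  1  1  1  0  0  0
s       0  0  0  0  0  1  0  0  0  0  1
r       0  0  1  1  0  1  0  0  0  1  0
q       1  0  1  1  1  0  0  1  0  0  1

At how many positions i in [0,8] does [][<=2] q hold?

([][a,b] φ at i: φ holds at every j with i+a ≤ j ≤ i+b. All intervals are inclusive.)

1

Evaluate at each i in [0,8]:
  i=0: ✗ (fails at j=1)
  i=1: ✗ (fails at j=1)
  i=2: ✓ (all of [2,4])
  i=3: ✗ (fails at j=5)
  i=4: ✗ (fails at j=5)
  i=5: ✗ (fails at j=5)
  i=6: ✗ (fails at j=6)
  i=7: ✗ (fails at j=8)
  i=8: ✗ (fails at j=8)
Positions where it holds: {2} → 1.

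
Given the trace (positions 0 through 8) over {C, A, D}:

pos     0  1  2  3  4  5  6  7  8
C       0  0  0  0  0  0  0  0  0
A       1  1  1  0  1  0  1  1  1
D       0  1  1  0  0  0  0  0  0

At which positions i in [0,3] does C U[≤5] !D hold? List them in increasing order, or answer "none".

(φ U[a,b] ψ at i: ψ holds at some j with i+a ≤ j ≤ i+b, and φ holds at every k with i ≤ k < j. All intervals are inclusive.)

Evaluate at each i in [0,3]:
  i=0: ✓ (rhs at j=0)
  i=1: ✗ (lhs fails at k=1 before rhs at j=3)
  i=2: ✗ (lhs fails at k=2 before rhs at j=3)
  i=3: ✓ (rhs at j=3)

0, 3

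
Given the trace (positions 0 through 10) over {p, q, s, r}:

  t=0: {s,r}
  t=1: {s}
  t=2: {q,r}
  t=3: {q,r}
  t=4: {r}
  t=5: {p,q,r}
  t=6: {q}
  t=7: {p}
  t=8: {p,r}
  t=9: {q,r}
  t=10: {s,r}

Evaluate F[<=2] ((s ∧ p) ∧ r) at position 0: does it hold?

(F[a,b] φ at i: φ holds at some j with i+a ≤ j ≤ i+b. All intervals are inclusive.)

Check ((s ∧ p) ∧ r) at each j in [0,2]:
  j=0: false
  j=1: false
  j=2: false
No position in the window satisfies it → formula fails.

Does not hold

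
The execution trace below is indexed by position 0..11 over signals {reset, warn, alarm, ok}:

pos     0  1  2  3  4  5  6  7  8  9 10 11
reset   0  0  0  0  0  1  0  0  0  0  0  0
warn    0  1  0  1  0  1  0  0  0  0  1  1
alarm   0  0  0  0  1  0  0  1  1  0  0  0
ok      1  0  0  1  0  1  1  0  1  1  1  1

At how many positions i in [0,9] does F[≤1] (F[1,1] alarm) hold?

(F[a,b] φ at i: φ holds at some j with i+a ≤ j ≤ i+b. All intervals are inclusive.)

5

Evaluate at each i in [0,9]:
  i=0: ✗ (none in [0,1])
  i=1: ✗ (none in [1,2])
  i=2: ✓ (witness j=3)
  i=3: ✓ (witness j=3)
  i=4: ✗ (none in [4,5])
  i=5: ✓ (witness j=6)
  i=6: ✓ (witness j=6)
  i=7: ✓ (witness j=7)
  i=8: ✗ (none in [8,9])
  i=9: ✗ (none in [9,10])
Positions where it holds: {2, 3, 5, 6, 7} → 5.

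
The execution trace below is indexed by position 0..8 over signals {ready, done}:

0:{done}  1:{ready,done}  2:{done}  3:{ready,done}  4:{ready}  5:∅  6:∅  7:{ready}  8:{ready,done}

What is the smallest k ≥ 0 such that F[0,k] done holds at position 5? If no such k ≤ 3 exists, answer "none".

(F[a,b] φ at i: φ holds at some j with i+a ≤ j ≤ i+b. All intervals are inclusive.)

3

Scan j = 5,6,… for done:
  j=5: fails
  j=6: fails
  j=7: fails
  j=8: holds
First hit at j=8, so smallest k = 8-5 = 3.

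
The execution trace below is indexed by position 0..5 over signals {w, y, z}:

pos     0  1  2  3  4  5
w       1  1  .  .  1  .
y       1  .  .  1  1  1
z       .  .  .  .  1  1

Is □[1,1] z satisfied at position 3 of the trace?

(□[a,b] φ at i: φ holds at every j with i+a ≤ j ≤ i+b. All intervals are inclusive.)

Holds

Check z at every j in [4,4]:
  j=4: true
All positions satisfy it → formula holds.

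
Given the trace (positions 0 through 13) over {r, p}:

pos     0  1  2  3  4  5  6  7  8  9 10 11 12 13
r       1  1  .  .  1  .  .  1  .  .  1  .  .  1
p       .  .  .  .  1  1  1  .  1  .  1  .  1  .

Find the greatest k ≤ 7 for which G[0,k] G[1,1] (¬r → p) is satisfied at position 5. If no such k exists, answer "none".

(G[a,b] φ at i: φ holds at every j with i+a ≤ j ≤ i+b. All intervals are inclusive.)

G[1,1] (¬r → p) must hold from j=5 onward; find where it first fails.
  j=5: holds
  j=6: holds
  j=7: holds
  j=8: fails
Holds on [5,7], so largest k = 2.

2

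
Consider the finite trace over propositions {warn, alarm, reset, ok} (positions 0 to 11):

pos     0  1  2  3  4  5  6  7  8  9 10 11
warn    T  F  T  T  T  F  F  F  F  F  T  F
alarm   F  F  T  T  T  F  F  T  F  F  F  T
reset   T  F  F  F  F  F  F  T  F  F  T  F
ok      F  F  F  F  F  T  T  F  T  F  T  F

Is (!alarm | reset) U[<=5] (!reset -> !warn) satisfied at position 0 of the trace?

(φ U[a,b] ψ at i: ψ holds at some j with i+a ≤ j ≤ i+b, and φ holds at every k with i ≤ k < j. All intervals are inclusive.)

Holds

Need some j in [0,5] with (!reset -> !warn), and (!alarm | reset) at every k in [0,j-1].
  j=0: (!reset -> !warn) holds; no prefix to check → satisfied.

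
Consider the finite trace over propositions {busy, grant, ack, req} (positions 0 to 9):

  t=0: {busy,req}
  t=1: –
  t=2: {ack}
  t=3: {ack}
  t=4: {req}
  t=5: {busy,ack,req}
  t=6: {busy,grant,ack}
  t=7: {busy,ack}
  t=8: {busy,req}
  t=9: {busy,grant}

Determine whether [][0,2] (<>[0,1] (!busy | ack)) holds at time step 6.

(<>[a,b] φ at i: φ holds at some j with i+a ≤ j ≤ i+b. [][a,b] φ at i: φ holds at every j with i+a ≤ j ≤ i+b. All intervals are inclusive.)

Check <>[0,1] (!busy | ack) at every j in [6,8]:
  j=6: holds (witness at 6)
  j=7: holds (witness at 7)
  j=8: fails (none in [8,9])
Fails at j=8 → formula fails.

Does not hold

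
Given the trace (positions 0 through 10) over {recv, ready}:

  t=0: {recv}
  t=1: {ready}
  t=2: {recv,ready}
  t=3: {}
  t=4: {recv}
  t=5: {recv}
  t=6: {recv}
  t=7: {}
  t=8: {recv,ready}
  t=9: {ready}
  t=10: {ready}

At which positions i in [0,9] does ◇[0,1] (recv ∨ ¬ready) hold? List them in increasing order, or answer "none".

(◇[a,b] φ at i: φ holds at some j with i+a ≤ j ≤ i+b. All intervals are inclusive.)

0, 1, 2, 3, 4, 5, 6, 7, 8

Evaluate at each i in [0,9]:
  i=0: ✓ (witness j=0)
  i=1: ✓ (witness j=2)
  i=2: ✓ (witness j=2)
  i=3: ✓ (witness j=3)
  i=4: ✓ (witness j=4)
  i=5: ✓ (witness j=5)
  i=6: ✓ (witness j=6)
  i=7: ✓ (witness j=7)
  i=8: ✓ (witness j=8)
  i=9: ✗ (none in [9,10])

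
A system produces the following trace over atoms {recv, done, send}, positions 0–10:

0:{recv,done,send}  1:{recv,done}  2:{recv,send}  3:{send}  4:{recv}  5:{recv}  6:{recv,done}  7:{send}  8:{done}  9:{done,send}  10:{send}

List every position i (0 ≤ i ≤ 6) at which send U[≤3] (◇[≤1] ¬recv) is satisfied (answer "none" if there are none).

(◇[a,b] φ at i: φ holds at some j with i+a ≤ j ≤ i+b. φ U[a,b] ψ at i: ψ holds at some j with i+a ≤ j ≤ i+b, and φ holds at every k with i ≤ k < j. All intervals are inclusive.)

2, 3, 6

Evaluate at each i in [0,6]:
  i=0: ✗ (lhs fails at k=1 before rhs at j=2)
  i=1: ✗ (lhs fails at k=1 before rhs at j=2)
  i=2: ✓ (rhs at j=2)
  i=3: ✓ (rhs at j=3)
  i=4: ✗ (lhs fails at k=4 before rhs at j=6)
  i=5: ✗ (lhs fails at k=5 before rhs at j=6)
  i=6: ✓ (rhs at j=6)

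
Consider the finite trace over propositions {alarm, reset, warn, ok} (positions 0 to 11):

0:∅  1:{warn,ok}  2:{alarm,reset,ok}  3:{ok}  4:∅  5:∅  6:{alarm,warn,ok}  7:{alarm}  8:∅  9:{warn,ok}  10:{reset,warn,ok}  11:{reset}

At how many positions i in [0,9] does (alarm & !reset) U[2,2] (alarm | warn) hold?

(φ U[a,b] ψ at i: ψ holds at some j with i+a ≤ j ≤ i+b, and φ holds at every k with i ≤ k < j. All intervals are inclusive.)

Evaluate at each i in [0,9]:
  i=0: ✗ (lhs fails at k=0 before rhs at j=2)
  i=1: ✗ (no rhs in [3,3])
  i=2: ✗ (no rhs in [4,4])
  i=3: ✗ (no rhs in [5,5])
  i=4: ✗ (lhs fails at k=4 before rhs at j=6)
  i=5: ✗ (lhs fails at k=5 before rhs at j=7)
  i=6: ✗ (no rhs in [8,8])
  i=7: ✗ (lhs fails at k=8 before rhs at j=9)
  i=8: ✗ (lhs fails at k=8 before rhs at j=10)
  i=9: ✗ (no rhs in [11,11])
Positions where it holds: {} → 0.

0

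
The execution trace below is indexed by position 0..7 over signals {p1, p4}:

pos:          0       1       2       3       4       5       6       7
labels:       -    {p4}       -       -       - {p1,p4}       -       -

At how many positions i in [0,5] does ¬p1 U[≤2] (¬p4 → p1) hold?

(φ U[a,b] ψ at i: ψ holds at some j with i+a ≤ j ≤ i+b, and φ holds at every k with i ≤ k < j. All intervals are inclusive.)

5

Evaluate at each i in [0,5]:
  i=0: ✓ (rhs at j=1; lhs holds on [0,0])
  i=1: ✓ (rhs at j=1)
  i=2: ✗ (no rhs in [2,4])
  i=3: ✓ (rhs at j=5; lhs holds on [3,4])
  i=4: ✓ (rhs at j=5; lhs holds on [4,4])
  i=5: ✓ (rhs at j=5)
Positions where it holds: {0, 1, 3, 4, 5} → 5.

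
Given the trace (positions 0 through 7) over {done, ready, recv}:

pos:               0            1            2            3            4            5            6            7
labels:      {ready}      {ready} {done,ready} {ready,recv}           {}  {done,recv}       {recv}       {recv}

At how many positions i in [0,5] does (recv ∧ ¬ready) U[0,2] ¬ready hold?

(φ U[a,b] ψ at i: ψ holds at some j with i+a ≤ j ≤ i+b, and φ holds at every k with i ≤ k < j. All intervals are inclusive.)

Evaluate at each i in [0,5]:
  i=0: ✗ (no rhs in [0,2])
  i=1: ✗ (no rhs in [1,3])
  i=2: ✗ (lhs fails at k=2 before rhs at j=4)
  i=3: ✗ (lhs fails at k=3 before rhs at j=4)
  i=4: ✓ (rhs at j=4)
  i=5: ✓ (rhs at j=5)
Positions where it holds: {4, 5} → 2.

2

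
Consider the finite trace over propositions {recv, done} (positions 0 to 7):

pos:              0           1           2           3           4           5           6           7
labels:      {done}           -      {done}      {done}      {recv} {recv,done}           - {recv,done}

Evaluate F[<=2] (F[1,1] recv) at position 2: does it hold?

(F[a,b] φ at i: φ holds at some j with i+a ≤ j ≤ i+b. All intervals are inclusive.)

Check F[1,1] recv at each j in [2,4]:
  j=2: fails (none in [3,3])
  j=3: holds (witness at 4)
  j=4: holds (witness at 5)
Found at j=3 → formula holds.

Holds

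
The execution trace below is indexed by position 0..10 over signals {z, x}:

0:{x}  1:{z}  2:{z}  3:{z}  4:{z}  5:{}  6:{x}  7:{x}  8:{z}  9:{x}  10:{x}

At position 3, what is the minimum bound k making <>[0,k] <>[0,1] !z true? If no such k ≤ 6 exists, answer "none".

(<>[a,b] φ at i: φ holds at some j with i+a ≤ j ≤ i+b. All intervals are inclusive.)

Scan j = 3,4,… for <>[0,1] !z:
  j=3: fails
  j=4: holds
First hit at j=4, so smallest k = 4-3 = 1.

1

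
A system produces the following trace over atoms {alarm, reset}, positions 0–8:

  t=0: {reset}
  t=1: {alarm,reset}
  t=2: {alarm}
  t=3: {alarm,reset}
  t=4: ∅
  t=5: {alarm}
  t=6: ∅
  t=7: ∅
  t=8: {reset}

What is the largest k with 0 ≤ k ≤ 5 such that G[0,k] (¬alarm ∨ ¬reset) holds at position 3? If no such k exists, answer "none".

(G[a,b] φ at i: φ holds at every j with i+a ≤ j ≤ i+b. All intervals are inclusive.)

none

(¬alarm ∨ ¬reset) must hold from j=3 onward; find where it first fails.
  j=3: fails → no k works.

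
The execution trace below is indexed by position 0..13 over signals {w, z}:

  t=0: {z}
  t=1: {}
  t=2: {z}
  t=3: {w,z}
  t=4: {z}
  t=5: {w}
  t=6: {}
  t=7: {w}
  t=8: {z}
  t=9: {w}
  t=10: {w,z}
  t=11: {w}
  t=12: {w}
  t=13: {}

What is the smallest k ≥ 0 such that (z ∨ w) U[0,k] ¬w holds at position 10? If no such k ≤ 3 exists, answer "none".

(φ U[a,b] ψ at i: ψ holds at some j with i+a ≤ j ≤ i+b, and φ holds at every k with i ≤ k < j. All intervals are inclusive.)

Need earliest j ≥ 10 with ¬w, and (z ∨ w) at every k in [10,j-1].
  j=10: rhs fails.
  j=11: rhs fails.
  j=12: rhs fails.
  j=13: rhs holds; lhs holds on [10,12]. k = 3.

3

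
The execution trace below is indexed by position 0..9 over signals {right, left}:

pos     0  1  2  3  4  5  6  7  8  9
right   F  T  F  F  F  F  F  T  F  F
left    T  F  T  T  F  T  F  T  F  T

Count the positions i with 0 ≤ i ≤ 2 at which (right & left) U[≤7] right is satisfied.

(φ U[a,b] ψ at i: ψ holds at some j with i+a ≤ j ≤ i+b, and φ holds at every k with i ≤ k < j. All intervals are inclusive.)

1

Evaluate at each i in [0,2]:
  i=0: ✗ (lhs fails at k=0 before rhs at j=1)
  i=1: ✓ (rhs at j=1)
  i=2: ✗ (lhs fails at k=2 before rhs at j=7)
Positions where it holds: {1} → 1.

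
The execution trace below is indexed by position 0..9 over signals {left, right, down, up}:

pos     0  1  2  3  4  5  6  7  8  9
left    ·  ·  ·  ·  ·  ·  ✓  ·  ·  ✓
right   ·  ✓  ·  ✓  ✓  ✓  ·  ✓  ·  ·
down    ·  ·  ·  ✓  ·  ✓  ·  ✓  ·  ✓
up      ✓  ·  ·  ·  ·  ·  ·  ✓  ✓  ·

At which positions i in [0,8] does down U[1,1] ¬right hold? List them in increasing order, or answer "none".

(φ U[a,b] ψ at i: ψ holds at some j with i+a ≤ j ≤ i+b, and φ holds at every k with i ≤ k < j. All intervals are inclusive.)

Evaluate at each i in [0,8]:
  i=0: ✗ (no rhs in [1,1])
  i=1: ✗ (lhs fails at k=1 before rhs at j=2)
  i=2: ✗ (no rhs in [3,3])
  i=3: ✗ (no rhs in [4,4])
  i=4: ✗ (no rhs in [5,5])
  i=5: ✓ (rhs at j=6; lhs holds on [5,5])
  i=6: ✗ (no rhs in [7,7])
  i=7: ✓ (rhs at j=8; lhs holds on [7,7])
  i=8: ✗ (lhs fails at k=8 before rhs at j=9)

5, 7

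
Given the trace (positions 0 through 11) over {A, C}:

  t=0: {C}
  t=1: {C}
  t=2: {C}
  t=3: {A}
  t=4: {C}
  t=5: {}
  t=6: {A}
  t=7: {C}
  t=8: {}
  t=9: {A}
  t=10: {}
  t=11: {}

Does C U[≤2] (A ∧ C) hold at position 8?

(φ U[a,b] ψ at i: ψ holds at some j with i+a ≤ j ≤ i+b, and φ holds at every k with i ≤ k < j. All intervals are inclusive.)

No

Need some j in [8,10] with (A ∧ C), and C at every k in [8,j-1].
  j=8: (A ∧ C) false.
  j=9: (A ∧ C) false.
  j=10: (A ∧ C) false.
No j in the window works → until fails.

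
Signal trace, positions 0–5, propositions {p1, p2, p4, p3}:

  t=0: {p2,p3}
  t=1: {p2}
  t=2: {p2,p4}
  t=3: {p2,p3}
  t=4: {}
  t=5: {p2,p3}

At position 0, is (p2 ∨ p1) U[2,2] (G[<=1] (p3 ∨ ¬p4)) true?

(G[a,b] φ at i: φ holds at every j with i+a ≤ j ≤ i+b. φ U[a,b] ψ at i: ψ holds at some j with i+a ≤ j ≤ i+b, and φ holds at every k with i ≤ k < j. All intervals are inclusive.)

False

Need some j in [2,2] with G[<=1] (p3 ∨ ¬p4), and (p2 ∨ p1) at every k in [0,j-1].
  j=2: G[<=1] (p3 ∨ ¬p4) — fails at 2.
No j in the window works → until fails.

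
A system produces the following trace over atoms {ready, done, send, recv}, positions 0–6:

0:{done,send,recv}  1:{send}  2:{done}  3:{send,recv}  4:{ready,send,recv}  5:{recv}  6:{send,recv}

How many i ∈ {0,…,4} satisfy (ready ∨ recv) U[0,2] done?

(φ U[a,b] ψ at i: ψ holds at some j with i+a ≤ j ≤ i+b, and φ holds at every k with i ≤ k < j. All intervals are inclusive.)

Evaluate at each i in [0,4]:
  i=0: ✓ (rhs at j=0)
  i=1: ✗ (lhs fails at k=1 before rhs at j=2)
  i=2: ✓ (rhs at j=2)
  i=3: ✗ (no rhs in [3,5])
  i=4: ✗ (no rhs in [4,6])
Positions where it holds: {0, 2} → 2.

2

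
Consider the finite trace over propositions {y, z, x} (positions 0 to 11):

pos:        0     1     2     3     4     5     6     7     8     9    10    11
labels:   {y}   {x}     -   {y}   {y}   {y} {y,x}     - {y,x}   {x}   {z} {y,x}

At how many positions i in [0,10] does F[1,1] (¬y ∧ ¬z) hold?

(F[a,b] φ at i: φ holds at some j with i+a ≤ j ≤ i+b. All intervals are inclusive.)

Evaluate at each i in [0,10]:
  i=0: ✓ (witness j=1)
  i=1: ✓ (witness j=2)
  i=2: ✗ (none in [3,3])
  i=3: ✗ (none in [4,4])
  i=4: ✗ (none in [5,5])
  i=5: ✗ (none in [6,6])
  i=6: ✓ (witness j=7)
  i=7: ✗ (none in [8,8])
  i=8: ✓ (witness j=9)
  i=9: ✗ (none in [10,10])
  i=10: ✗ (none in [11,11])
Positions where it holds: {0, 1, 6, 8} → 4.

4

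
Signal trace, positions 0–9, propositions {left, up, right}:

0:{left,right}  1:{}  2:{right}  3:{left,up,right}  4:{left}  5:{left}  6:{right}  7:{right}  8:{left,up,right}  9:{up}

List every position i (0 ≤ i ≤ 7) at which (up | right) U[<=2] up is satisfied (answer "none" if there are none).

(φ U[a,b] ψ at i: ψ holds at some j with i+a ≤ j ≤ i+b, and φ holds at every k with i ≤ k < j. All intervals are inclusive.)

Evaluate at each i in [0,7]:
  i=0: ✗ (no rhs in [0,2])
  i=1: ✗ (lhs fails at k=1 before rhs at j=3)
  i=2: ✓ (rhs at j=3; lhs holds on [2,2])
  i=3: ✓ (rhs at j=3)
  i=4: ✗ (no rhs in [4,6])
  i=5: ✗ (no rhs in [5,7])
  i=6: ✓ (rhs at j=8; lhs holds on [6,7])
  i=7: ✓ (rhs at j=8; lhs holds on [7,7])

2, 3, 6, 7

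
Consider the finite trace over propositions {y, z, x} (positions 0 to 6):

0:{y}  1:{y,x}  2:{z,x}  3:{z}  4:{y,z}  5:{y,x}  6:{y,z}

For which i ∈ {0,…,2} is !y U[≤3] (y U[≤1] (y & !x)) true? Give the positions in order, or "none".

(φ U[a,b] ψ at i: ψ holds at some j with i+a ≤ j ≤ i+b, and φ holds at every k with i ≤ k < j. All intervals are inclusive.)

0, 2

Evaluate at each i in [0,2]:
  i=0: ✓ (rhs at j=0)
  i=1: ✗ (lhs fails at k=1 before rhs at j=4)
  i=2: ✓ (rhs at j=4; lhs holds on [2,3])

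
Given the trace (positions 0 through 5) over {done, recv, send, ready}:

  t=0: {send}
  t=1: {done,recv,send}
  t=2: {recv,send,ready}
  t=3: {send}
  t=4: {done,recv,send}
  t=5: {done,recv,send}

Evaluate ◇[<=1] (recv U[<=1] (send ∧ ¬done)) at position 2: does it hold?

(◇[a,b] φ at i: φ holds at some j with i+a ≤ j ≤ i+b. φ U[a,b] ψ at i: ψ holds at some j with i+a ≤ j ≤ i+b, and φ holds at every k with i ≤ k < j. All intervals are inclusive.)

True

Check (recv U[<=1] (send ∧ ¬done)) at each j in [2,3]:
  j=2: holds
  j=3: holds
Found at j=2 → formula holds.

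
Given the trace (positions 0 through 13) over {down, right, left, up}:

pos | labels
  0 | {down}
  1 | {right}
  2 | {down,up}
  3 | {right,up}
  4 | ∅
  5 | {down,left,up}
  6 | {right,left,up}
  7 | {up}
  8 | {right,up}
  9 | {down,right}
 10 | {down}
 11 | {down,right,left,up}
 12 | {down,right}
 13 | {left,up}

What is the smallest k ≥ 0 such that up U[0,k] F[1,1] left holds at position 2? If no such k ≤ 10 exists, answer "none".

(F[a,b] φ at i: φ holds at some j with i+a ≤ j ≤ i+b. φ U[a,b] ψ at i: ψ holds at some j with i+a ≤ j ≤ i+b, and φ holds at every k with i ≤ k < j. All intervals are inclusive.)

Need earliest j ≥ 2 with F[1,1] left, and up at every k in [2,j-1].
  j=2: rhs fails.
  j=3: rhs fails.
  j=4: rhs holds; lhs holds on [2,3]. k = 2.

2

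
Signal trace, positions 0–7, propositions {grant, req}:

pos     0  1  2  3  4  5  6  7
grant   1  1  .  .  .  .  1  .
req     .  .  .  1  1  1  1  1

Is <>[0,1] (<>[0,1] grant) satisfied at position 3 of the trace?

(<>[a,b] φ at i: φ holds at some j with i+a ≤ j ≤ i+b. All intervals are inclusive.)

Check <>[0,1] grant at each j in [3,4]:
  j=3: fails (none in [3,4])
  j=4: fails (none in [4,5])
No position in the window satisfies it → formula fails.

False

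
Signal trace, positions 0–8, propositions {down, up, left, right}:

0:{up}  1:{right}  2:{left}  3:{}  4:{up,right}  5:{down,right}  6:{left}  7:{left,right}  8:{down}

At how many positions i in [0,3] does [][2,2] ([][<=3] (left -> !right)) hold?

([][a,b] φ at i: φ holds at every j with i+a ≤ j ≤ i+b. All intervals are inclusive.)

2

Evaluate at each i in [0,3]:
  i=0: ✓ (all of [2,2])
  i=1: ✓ (all of [3,3])
  i=2: ✗ (fails at j=4)
  i=3: ✗ (fails at j=5)
Positions where it holds: {0, 1} → 2.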